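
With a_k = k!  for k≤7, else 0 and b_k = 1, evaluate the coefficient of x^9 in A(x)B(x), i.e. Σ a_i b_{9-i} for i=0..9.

The convolution is the x^9 coefficient of A(x)B(x).
Σ = 1·1 + 1·1 + 2·1 + 6·1 + 24·1 + 120·1 + 720·1 + 5040·1 + 0·1 + 0·1 = 5914.

5914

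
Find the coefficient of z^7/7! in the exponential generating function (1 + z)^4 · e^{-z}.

The EGF product rule gives c_7 = Σ_{k_1+k_2=7} C(7; k_1,k_2) · ∏ g_i(k_i), where (1+z)^4 gives the falling factorial (4)_k; e^{-z} gives (-1)^k.
g_1(k) for k = 0…7: 1, 4, 12, 24, 24, 0, 0, 0.
g_2(k) for k = 0…7: 1, -1, 1, -1, 1, -1, 1, -1.
c_7 = Σ_k C(7,k)·g_1(k)·g_2(7−k) = 1·1·(-1) + 7·4·1 + 21·12·(-1) + 35·24·1 + 35·24·(-1) = −1 + 28 − 252 + 840 − 840 = -225.

-225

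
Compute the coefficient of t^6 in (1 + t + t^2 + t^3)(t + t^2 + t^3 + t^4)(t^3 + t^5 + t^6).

4

(1 + t + t^2 + t^3) has coefficients 1,1,1,1 for degrees 0…3.
(t + t^2 + t^3 + t^4) has coefficients 0,1,1,1,1,0,0 for degrees 0…6.
Finally multiplying by (t^3 + t^5 + t^6), the product of all factors after the first has coefficients 0,0,0,0,1,1,2 for degrees 0…6.
[t^6] = 1·2 + 1·1 + 1·1 + 1·0 = 4.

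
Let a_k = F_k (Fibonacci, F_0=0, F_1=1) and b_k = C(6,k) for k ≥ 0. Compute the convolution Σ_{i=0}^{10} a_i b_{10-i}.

The convolution is the t^10 coefficient of A(t)B(t).
Σ = 0·0 + 1·0 + 1·0 + 2·0 + 3·1 + 5·6 + 8·15 + 13·20 + 21·15 + 34·6 + 55·1 = 987.

987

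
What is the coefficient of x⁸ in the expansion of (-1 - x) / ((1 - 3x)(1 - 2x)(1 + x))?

Partial fractions give a closed form: a_n = (-3)·3^n + (2)·2^n.
At n = 8: a_8 = -19171.

-19171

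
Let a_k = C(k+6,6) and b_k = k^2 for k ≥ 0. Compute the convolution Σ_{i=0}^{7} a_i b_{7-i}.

7007

The convolution is the x^7 coefficient of A(x)B(x).
Σ = 1·49 + 7·36 + 28·25 + 84·16 + 210·9 + 462·4 + 924·1 + 1716·0 = 7007.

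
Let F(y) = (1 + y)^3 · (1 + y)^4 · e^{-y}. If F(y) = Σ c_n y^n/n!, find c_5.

34

The EGF product rule gives c_5 = Σ_{k_1+k_2+k_3=5} C(5; k_1,k_2,k_3) · ∏ g_i(k_i), where (1+y)^3 gives the falling factorial (3)_k; (1+y)^4 gives the falling factorial (4)_k; e^{-y} gives (-1)^k.
g_1(k) for k = 0…5: 1, 3, 6, 6, 0, 0.
g_2(k) for k = 0…5: 1, 4, 12, 24, 24, 0.
g_3(k) for k = 0…5: 1, -1, 1, -1, 1, -1.
First combine the last two factors: h(k) = Σ_j C(k,j)·g_2(j)·g_3(k−j) for k = 0…5: 1, 3, 5, -1, -15, 19.
c_5 = Σ_k C(5,k)·g_1(k)·h(5−k) = 1·1·19 + 5·3·(-15) + 10·6·(-1) + 10·6·5 = 19 − 225 − 60 + 300 = 34.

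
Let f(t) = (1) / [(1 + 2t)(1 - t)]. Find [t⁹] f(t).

-341

The denominator gives the recurrence a_n = −a_(n−1) + 2a_(n−2) for n ≥ 2; the numerator fixes a_0 = 1, a_1 = -1.
Iterating: 1, -1, 3, -5, 11, -21, 43, -85, 171, -341, so a_9 = -341.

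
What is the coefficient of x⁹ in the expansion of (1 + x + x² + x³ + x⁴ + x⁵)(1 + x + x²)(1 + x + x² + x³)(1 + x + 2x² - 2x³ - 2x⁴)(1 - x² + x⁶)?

-4

(1 + x + x² + x³ + x⁴ + x⁵) has coefficients 1,1,1,1,1,1 for degrees 0…5.
(1 + x + x²) has coefficients 1,1,1,0,0,0,0,0,0,0 for degrees 0…9.
Multiplying by (1 + x + x² + x³) gives running coefficients 1,2,3,3,2,1,0,0,0,0 for degrees 0…9.
Multiplying by (1 + x + 2x² - 2x³ - 2x⁴) gives running coefficients 1,3,7,8,5,-1,-7,-8,-6,-2 for degrees 0…9.
Finally multiplying by (1 - x² + x⁶), the product of all factors after the first has coefficients 1,3,6,5,-2,-9,-11,-4,8,14 for degrees 0…9.
[x⁹] = 1·14 + 1·8 + 1·(-4) + 1·(-11) + 1·(-9) + 1·(-2) = -4.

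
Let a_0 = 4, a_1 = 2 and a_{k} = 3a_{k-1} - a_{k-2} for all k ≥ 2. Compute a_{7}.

The ordinary generating function has denominator 1 - 3z + z^2.
Iterating the recurrence: a_0,…,a_{7} = 4, 2, 2, 4, 10, 26, 68, 178.

178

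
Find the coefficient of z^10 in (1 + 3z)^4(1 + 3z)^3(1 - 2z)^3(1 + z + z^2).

(1 + 3z)^4 has coefficients 1,12,54,108,81 for degrees 0…4.
(1 + 3z)^3 has coefficients 1,9,27,27,0,0,0,0,0,0,0 for degrees 0…10.
Multiplying by (1 - 2z)^3 gives running coefficients 1,3,-15,-35,90,108,-216,0,0,0,0 for degrees 0…10.
Finally multiplying by (1 + z + z^2), the product of all factors after the first has coefficients 1,4,-11,-47,40,163,-18,-108,-216,0,0 for degrees 0…10.
[z^10] = 1·0 + 12·0 + 54·(-216) + 108·(-108) + 81·(-18) = -24786.

-24786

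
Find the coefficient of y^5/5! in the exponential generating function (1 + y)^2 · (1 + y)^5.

2520

The EGF product rule gives c_5 = Σ_{k_1+k_2=5} C(5; k_1,k_2) · ∏ g_i(k_i), where (1+y)^2 gives the falling factorial (2)_k; (1+y)^5 gives the falling factorial (5)_k.
g_1(k) for k = 0…5: 1, 2, 2, 0, 0, 0.
g_2(k) for k = 0…5: 1, 5, 20, 60, 120, 120.
c_5 = Σ_k C(5,k)·g_1(k)·g_2(5−k) = 1·1·120 + 5·2·120 + 10·2·60 = 120 + 1200 + 1200 = 2520.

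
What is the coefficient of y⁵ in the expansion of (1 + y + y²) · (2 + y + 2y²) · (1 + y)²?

7

(1 + y + y²) has coefficients 1,1,1 for degrees 0…2.
(2 + y + 2y²) has coefficients 2,1,2,0,0,0 for degrees 0…5.
Finally multiplying by (1 + y)², the product of all factors after the first has coefficients 2,5,6,5,2,0 for degrees 0…5.
[y⁵] = 1·0 + 1·2 + 1·5 = 7.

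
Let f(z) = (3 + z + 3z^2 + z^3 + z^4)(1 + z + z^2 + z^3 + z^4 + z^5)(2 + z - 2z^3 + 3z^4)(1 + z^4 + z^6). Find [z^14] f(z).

(3 + z + 3z^2 + z^3 + z^4) has coefficients 3,1,3,1,1 for degrees 0…4.
(1 + z + z^2 + z^3 + z^4 + z^5) has coefficients 1,1,1,1,1,1,0,0,0,0,0,0,0,0,0 for degrees 0…14.
Multiplying by (2 + z - 2z^3 + 3z^4) gives running coefficients 2,3,3,1,4,4,2,1,1,3,0,0,0,0,0 for degrees 0…14.
Finally multiplying by (1 + z^4 + z^6), the product of all factors after the first has coefficients 2,3,3,1,6,7,7,5,8,8,6,5,3,4,1 for degrees 0…14.
[z^14] = 3·1 + 1·4 + 3·3 + 1·5 + 1·6 = 27.

27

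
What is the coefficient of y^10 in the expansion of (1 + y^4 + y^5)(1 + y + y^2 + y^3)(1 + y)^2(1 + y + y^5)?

(1 + y^4 + y^5) has coefficients 1,0,0,0,1,1 for degrees 0…5.
(1 + y + y^2 + y^3) has coefficients 1,1,1,1,0,0,0,0,0,0,0 for degrees 0…10.
Multiplying by (1 + y)^2 gives running coefficients 1,3,4,4,3,1,0,0,0,0,0 for degrees 0…10.
Finally multiplying by (1 + y + y^5), the product of all factors after the first has coefficients 1,4,7,8,7,5,4,4,4,3,1 for degrees 0…10.
[y^10] = 1·1 + 1·4 + 1·5 = 10.

10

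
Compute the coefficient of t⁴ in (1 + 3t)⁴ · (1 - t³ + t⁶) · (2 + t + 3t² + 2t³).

431

(1 + 3t)⁴ has coefficients 1,12,54,108,81 for degrees 0…4.
(1 - t³ + t⁶) has coefficients 1,0,0,-1,0 for degrees 0…4.
Finally multiplying by (2 + t + 3t² + 2t³), the product of all factors after the first has coefficients 2,1,3,0,-1 for degrees 0…4.
[t⁴] = 1·(-1) + 12·0 + 54·3 + 108·1 + 81·2 = 431.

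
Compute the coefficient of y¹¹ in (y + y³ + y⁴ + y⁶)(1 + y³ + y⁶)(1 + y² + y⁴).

(y + y³ + y⁴ + y⁶) has coefficients 0,1,0,1,1,0,1 for degrees 0…6.
(1 + y³ + y⁶) has coefficients 1,0,0,1,0,0,1,0,0,0,0,0 for degrees 0…11.
Finally multiplying by (1 + y² + y⁴), the product of all factors after the first has coefficients 1,0,1,1,1,1,1,1,1,0,1,0 for degrees 0…11.
[y¹¹] = 1·1 + 1·1 + 1·1 + 1·1 = 4.

4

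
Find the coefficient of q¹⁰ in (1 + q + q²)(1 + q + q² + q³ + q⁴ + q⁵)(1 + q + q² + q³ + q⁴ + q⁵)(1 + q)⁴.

190

(1 + q + q²) has coefficients 1,1,1 for degrees 0…2.
(1 + q + q² + q³ + q⁴ + q⁵) has coefficients 1,1,1,1,1,1,0,0,0,0,0 for degrees 0…10.
Multiplying by (1 + q + q² + q³ + q⁴ + q⁵) gives running coefficients 1,2,3,4,5,6,5,4,3,2,1 for degrees 0…10.
Finally multiplying by (1 + q)⁴, the product of all factors after the first has coefficients 1,6,17,32,48,64,78,84,78,64,48 for degrees 0…10.
[q¹⁰] = 1·48 + 1·64 + 1·78 = 190.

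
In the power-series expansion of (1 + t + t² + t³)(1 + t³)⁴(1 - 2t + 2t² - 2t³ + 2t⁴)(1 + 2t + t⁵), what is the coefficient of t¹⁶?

22

(1 + t + t² + t³) has coefficients 1,1,1,1 for degrees 0…3.
(1 + t³)⁴ has coefficients 1,0,0,4,0,0,6,0,0,4,0,0,1,0,0,0,0 for degrees 0…16.
Multiplying by (1 - 2t + 2t² - 2t³ + 2t⁴) gives running coefficients 1,-2,2,2,-6,8,-2,-4,12,-8,4,8,-7,6,2,-2,2 for degrees 0…16.
Finally multiplying by (1 + 2t + t⁵), the product of all factors after the first has coefficients 1,0,-2,6,-2,-3,12,-6,6,10,-4,14,5,4,6,6,6 for degrees 0…16.
[t¹⁶] = 1·6 + 1·6 + 1·6 + 1·4 = 22.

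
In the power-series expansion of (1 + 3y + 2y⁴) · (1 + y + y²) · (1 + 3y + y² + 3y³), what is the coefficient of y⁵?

(1 + 3y + 2y⁴) has coefficients 1,3,0,0,2 for degrees 0…4.
(1 + y + y²) has coefficients 1,1,1,0,0,0 for degrees 0…5.
Finally multiplying by (1 + 3y + y² + 3y³), the product of all factors after the first has coefficients 1,4,5,7,4,3 for degrees 0…5.
[y⁵] = 1·3 + 3·4 + 2·4 = 23.

23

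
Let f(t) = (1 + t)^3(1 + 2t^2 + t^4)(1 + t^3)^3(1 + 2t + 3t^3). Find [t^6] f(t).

(1 + t)^3 has coefficients 1,3,3,1 for degrees 0…3.
(1 + 2t^2 + t^4) has coefficients 1,0,2,0,1,0,0 for degrees 0…6.
Multiplying by (1 + t^3)^3 gives running coefficients 1,0,2,3,1,6,3 for degrees 0…6.
Finally multiplying by (1 + 2t + 3t^3), the product of all factors after the first has coefficients 1,2,2,10,7,14,24 for degrees 0…6.
[t^6] = 1·24 + 3·14 + 3·7 + 1·10 = 97.

97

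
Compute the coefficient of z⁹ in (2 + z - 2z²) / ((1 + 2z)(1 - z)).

The denominator gives the recurrence a_n = −a_(n−1) + 2a_(n−2) for n ≥ 3; the numerator fixes a_0 = 2, a_1 = -1, a_2 = 3.
Iterating: 2, -1, 3, -5, 11, -21, 43, -85, 171, -341, so a_9 = -341.

-341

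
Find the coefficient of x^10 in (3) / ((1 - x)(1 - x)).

33

The denominator gives the recurrence a_n = 2a_(n−1) − a_(n−2) for n ≥ 2; the numerator fixes a_0 = 3, a_1 = 6.
Iterating: 3, 6, 9, 12, 15, 18, 21, 24, 27, 30, 33, so a_10 = 33.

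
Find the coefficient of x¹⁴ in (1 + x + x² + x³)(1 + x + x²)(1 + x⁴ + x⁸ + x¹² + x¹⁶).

(1 + x + x² + x³) has coefficients 1,1,1,1 for degrees 0…3.
(1 + x + x²) has coefficients 1,1,1,0,0,0,0,0,0,0,0,0,0,0,0 for degrees 0…14.
Finally multiplying by (1 + x⁴ + x⁸ + x¹² + x¹⁶), the product of all factors after the first has coefficients 1,1,1,0,1,1,1,0,1,1,1,0,1,1,1 for degrees 0…14.
[x¹⁴] = 1·1 + 1·1 + 1·1 + 1·0 = 3.

3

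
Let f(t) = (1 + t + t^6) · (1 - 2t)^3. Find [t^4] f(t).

-8

(1 + t + t^6) has coefficients 1,1,0,0,0 for degrees 0…4.
(1 - 2t)^3 has coefficients 1,-6,12,-8,0 for degrees 0…4.
[t^4] = 1·0 + 1·(-8) = -8.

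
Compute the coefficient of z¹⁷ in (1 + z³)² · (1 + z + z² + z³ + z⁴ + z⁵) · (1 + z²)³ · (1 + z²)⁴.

157

(1 + z³)² has coefficients 1,0,0,2,0,0,1 for degrees 0…6.
(1 + z + z² + z³ + z⁴ + z⁵) has coefficients 1,1,1,1,1,1,0,0,0,0,0,0,0,0,0,0,0,0 for degrees 0…17.
Multiplying by (1 + z²)³ gives running coefficients 1,1,4,4,7,7,7,7,4,4,1,1,0,0,0,0,0,0 for degrees 0…17.
Finally multiplying by (1 + z²)⁴, the product of all factors after the first has coefficients 1,1,8,8,29,29,63,63,91,91,91,91,63,63,29,29,8,8 for degrees 0…17.
[z¹⁷] = 1·8 + 2·29 + 1·91 = 157.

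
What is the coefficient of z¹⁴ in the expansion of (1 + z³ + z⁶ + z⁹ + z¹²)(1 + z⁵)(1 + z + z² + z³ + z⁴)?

(1 + z³ + z⁶ + z⁹ + z¹²) has coefficients 1,0,0,1,0,0,1,0,0,1,0,0,1 for degrees 0…12.
(1 + z⁵) has coefficients 1,0,0,0,0,1,0,0,0,0,0,0,0,0,0 for degrees 0…14.
Finally multiplying by (1 + z + z² + z³ + z⁴), the product of all factors after the first has coefficients 1,1,1,1,1,1,1,1,1,1,0,0,0,0,0 for degrees 0…14.
[z¹⁴] = 1·0 + 1·0 + 1·1 + 1·1 + 1·1 = 3.

3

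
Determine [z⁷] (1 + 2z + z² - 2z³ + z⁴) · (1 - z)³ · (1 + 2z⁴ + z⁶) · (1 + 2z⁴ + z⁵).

-4

(1 + 2z + z² - 2z³ + z⁴) has coefficients 1,2,1,-2,1 for degrees 0…4.
(1 - z)³ has coefficients 1,-3,3,-1,0,0,0,0 for degrees 0…7.
Multiplying by (1 + 2z⁴ + z⁶) gives running coefficients 1,-3,3,-1,2,-6,7,-5 for degrees 0…7.
Finally multiplying by (1 + 2z⁴ + z⁵), the product of all factors after the first has coefficients 1,-3,3,-1,4,-11,10,-4 for degrees 0…7.
[z⁷] = 1·(-4) + 2·10 + 1·(-11) − 2·4 + 1·(-1) = -4.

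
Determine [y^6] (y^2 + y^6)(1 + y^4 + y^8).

(y^2 + y^6) has coefficients 0,0,1,0,0,0,1 for degrees 0…6.
(1 + y^4 + y^8) has coefficients 1,0,0,0,1,0,0 for degrees 0…6.
[y^6] = 1·1 + 1·1 = 2.

2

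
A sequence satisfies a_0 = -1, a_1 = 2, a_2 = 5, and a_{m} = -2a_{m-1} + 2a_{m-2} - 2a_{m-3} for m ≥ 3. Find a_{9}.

The ordinary generating function has denominator 1 + 2q - 2q^2 + 2q^3.
Iterating the recurrence: a_0,…,a_{9} = -1, 2, 5, -4, 14, -46, 128, -376, 1100, -3208.

-3208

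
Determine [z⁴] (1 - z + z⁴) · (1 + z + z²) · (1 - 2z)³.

7

(1 - z + z⁴) has coefficients 1,-1,0,0,1 for degrees 0…4.
(1 + z + z²) has coefficients 1,1,1,0,0 for degrees 0…4.
Finally multiplying by (1 - 2z)³, the product of all factors after the first has coefficients 1,-5,7,-2,4 for degrees 0…4.
[z⁴] = 1·4 − 1·(-2) + 1·1 = 7.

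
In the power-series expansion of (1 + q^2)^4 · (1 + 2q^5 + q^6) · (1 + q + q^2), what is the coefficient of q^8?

18

(1 + q^2)^4 has coefficients 1,0,4,0,6,0,4,0,1 for degrees 0…8.
(1 + 2q^5 + q^6) has coefficients 1,0,0,0,0,2,1,0,0 for degrees 0…8.
Finally multiplying by (1 + q + q^2), the product of all factors after the first has coefficients 1,1,1,0,0,2,3,3,1 for degrees 0…8.
[q^8] = 1·1 + 4·3 + 6·0 + 4·1 + 1·1 = 18.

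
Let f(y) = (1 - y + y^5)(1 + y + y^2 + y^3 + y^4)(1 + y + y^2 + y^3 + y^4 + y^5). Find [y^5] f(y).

(1 - y + y^5) has coefficients 1,-1,0,0,0,1 for degrees 0…5.
(1 + y + y^2 + y^3 + y^4) has coefficients 1,1,1,1,1,0 for degrees 0…5.
Finally multiplying by (1 + y + y^2 + y^3 + y^4 + y^5), the product of all factors after the first has coefficients 1,2,3,4,5,5 for degrees 0…5.
[y^5] = 1·5 − 1·5 + 1·1 = 1.

1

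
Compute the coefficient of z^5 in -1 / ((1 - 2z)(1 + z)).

Partial fractions give a closed form: a_n = (-2/3)·2^n + (-1/3)·(-1)^n.
At n = 5: a_5 = -21.

-21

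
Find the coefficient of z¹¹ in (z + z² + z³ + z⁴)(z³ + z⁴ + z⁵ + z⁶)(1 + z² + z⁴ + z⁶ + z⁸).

8

(z + z² + z³ + z⁴) has coefficients 0,1,1,1,1 for degrees 0…4.
(z³ + z⁴ + z⁵ + z⁶) has coefficients 0,0,0,1,1,1,1,0,0,0,0,0 for degrees 0…11.
Finally multiplying by (1 + z² + z⁴ + z⁶ + z⁸), the product of all factors after the first has coefficients 0,0,0,1,1,2,2,2,2,2,2,2 for degrees 0…11.
[z¹¹] = 1·2 + 1·2 + 1·2 + 1·2 = 8.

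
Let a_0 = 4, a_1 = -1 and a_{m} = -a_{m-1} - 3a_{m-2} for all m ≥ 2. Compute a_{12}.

-2876

The ordinary generating function has denominator 1 + z + 3z^2.
Iterating the recurrence: a_0,…,a_{12} = 4, -1, -11, 14, 19, -61, 4, 179, -191, -346, 919, 119, -2876.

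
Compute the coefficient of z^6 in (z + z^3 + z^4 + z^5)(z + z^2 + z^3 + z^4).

3

(z + z^3 + z^4 + z^5) has coefficients 0,1,0,1,1,1 for degrees 0…5.
(z + z^2 + z^3 + z^4) has coefficients 0,1,1,1,1,0,0 for degrees 0…6.
[z^6] = 1·0 + 1·1 + 1·1 + 1·1 = 3.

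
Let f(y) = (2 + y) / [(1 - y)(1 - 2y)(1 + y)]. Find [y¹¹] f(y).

6825

Partial fractions give a closed form: a_n = (-3/2)·1^n + (10/3)·2^n + (1/6)·(-1)^n.
At n = 11: a_11 = 6825.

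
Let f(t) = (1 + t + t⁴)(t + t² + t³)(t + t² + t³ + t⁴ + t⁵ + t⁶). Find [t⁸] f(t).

8

(1 + t + t⁴) has coefficients 1,1,0,0,1 for degrees 0…4.
(t + t² + t³) has coefficients 0,1,1,1,0,0,0,0,0 for degrees 0…8.
Finally multiplying by (t + t² + t³ + t⁴ + t⁵ + t⁶), the product of all factors after the first has coefficients 0,0,1,2,3,3,3,3,2 for degrees 0…8.
[t⁸] = 1·2 + 1·3 + 1·3 = 8.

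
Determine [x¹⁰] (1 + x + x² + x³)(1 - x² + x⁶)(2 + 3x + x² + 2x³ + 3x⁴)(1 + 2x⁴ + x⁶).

(1 + x + x² + x³) has coefficients 1,1,1,1 for degrees 0…3.
(1 - x² + x⁶) has coefficients 1,0,-1,0,0,0,1,0,0,0,0 for degrees 0…10.
Multiplying by (2 + 3x + x² + 2x³ + 3x⁴) gives running coefficients 2,3,-1,-1,2,-2,-1,3,1,2,3 for degrees 0…10.
Finally multiplying by (1 + 2x⁴ + x⁶), the product of all factors after the first has coefficients 2,3,-1,-1,6,4,-1,4,4,-3,3 for degrees 0…10.
[x¹⁰] = 1·3 + 1·(-3) + 1·4 + 1·4 = 8.

8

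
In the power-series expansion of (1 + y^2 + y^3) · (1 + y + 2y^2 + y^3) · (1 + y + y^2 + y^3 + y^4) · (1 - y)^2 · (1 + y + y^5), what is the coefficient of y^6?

(1 + y^2 + y^3) has coefficients 1,0,1,1 for degrees 0…3.
(1 + y + 2y^2 + y^3) has coefficients 1,1,2,1,0,0,0 for degrees 0…6.
Multiplying by (1 + y + y^2 + y^3 + y^4) gives running coefficients 1,2,4,5,5,4,3 for degrees 0…6.
Multiplying by (1 - y)^2 gives running coefficients 1,0,1,-1,-1,-1,0 for degrees 0…6.
Finally multiplying by (1 + y + y^5), the product of all factors after the first has coefficients 1,1,1,0,-2,-1,-1 for degrees 0…6.
[y^6] = 1·(-1) + 1·(-2) + 1·0 = -3.

-3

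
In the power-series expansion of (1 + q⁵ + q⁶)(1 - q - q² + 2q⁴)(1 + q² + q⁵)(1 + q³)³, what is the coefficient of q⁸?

(1 + q⁵ + q⁶) has coefficients 1,0,0,0,0,1,1 for degrees 0…6.
(1 - q - q² + 2q⁴) has coefficients 1,-1,-1,0,2,0,0,0,0 for degrees 0…8.
Multiplying by (1 + q² + q⁵) gives running coefficients 1,-1,0,-1,1,1,1,-1,0 for degrees 0…8.
Finally multiplying by (1 + q³)³, the product of all factors after the first has coefficients 1,-1,0,2,-2,1,1,-1,3 for degrees 0…8.
[q⁸] = 1·3 + 1·2 + 1·0 = 5.

5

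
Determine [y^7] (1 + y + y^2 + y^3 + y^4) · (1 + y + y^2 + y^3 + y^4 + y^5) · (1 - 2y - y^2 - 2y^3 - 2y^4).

(1 + y + y^2 + y^3 + y^4) has coefficients 1,1,1,1,1 for degrees 0…4.
(1 + y + y^2 + y^3 + y^4 + y^5) has coefficients 1,1,1,1,1,1,0,0 for degrees 0…7.
Finally multiplying by (1 - 2y - y^2 - 2y^3 - 2y^4), the product of all factors after the first has coefficients 1,-1,-2,-4,-6,-6,-7,-5 for degrees 0…7.
[y^7] = 1·(-5) + 1·(-7) + 1·(-6) + 1·(-6) + 1·(-4) = -28.

-28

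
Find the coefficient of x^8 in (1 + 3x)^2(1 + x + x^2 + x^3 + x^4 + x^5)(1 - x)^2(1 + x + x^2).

(1 + 3x)^2 has coefficients 1,6,9 for degrees 0…2.
(1 + x + x^2 + x^3 + x^4 + x^5) has coefficients 1,1,1,1,1,1,0,0,0 for degrees 0…8.
Multiplying by (1 - x)^2 gives running coefficients 1,-1,0,0,0,0,-1,1,0 for degrees 0…8.
Finally multiplying by (1 + x + x^2), the product of all factors after the first has coefficients 1,0,0,-1,0,0,-1,0,0 for degrees 0…8.
[x^8] = 1·0 + 6·0 + 9·(-1) = -9.

-9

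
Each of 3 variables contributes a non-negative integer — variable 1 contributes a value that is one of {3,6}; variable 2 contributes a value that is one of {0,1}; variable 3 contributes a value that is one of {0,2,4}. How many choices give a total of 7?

The generating function for the choices is (q^3 + q^6)·(1 + q)·(1 + q^2 + q^4); the count is [q^7].
(q^3 + q^6) has coefficients 0,0,0,1,0,0,1 for degrees 0…6.
(1 + q) has coefficients 1,1,0,0,0,0,0,0 for degrees 0…7.
Finally multiplying by (1 + q^2 + q^4), the product of all factors after the first has coefficients 1,1,1,1,1,1,0,0 for degrees 0…7.
[q^7] = 1·1 + 1·1 = 2.

2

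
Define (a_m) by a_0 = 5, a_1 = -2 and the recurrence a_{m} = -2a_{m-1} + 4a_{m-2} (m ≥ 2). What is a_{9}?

-71168

The ordinary generating function has denominator 1 + 2x - 4x^2.
Iterating the recurrence: a_0,…,a_{9} = 5, -2, 24, -56, 208, -640, 2112, -6784, 22016, -71168.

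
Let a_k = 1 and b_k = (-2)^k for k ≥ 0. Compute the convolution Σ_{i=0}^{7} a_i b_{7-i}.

The convolution is the x^7 coefficient of A(x)B(x).
Σ = 1·(-128) + 1·64 + 1·(-32) + 1·16 + 1·(-8) + 1·4 + 1·(-2) + 1·1 = -85.

-85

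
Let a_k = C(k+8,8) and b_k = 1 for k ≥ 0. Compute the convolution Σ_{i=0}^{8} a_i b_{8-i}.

This is [x^8] in the product of the two ordinary generating functions.
Σ = 1·1 + 9·1 + 45·1 + 165·1 + 495·1 + 1287·1 + 3003·1 + 6435·1 + 12870·1 = 24310.

24310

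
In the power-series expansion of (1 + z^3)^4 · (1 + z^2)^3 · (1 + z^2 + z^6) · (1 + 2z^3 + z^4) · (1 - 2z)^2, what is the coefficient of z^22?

110

(1 + z^3)^4 has coefficients 1,0,0,4,0,0,6,0,0,4,0,0,1 for degrees 0…12.
(1 + z^2)^3 has coefficients 1,0,3,0,3,0,1,0,0,0,0,0,0,0,0,0,0,0,0,0,0,0,0 for degrees 0…22.
Multiplying by (1 + z^2 + z^6) gives running coefficients 1,0,4,0,6,0,5,0,4,0,3,0,1,0,0,0,0,0,0,0,0,0,0 for degrees 0…22.
Multiplying by (1 + 2z^3 + z^4) gives running coefficients 1,0,4,2,7,8,9,12,10,10,8,8,5,6,3,2,1,0,0,0,0,0,0 for degrees 0…22.
Finally multiplying by (1 - 2z)^2, the product of all factors after the first has coefficients 1,-4,8,-14,15,-12,5,8,-2,18,8,16,5,18,-1,14,5,4,4,0,0,0,0 for degrees 0…22.
[z^22] = 1·0 + 4·0 + 6·5 + 4·18 + 1·8 = 110.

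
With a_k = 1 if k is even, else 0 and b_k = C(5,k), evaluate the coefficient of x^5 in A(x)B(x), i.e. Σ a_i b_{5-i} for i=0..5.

Write out a_i and b_{5-i} for i = 0,…,5 and sum the products.
Σ = 1·1 + 0·5 + 1·10 + 0·10 + 1·5 + 0·1 = 16.

16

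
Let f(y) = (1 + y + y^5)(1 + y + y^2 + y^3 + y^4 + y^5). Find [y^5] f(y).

3

(1 + y + y^5) has coefficients 1,1,0,0,0,1 for degrees 0…5.
(1 + y + y^2 + y^3 + y^4 + y^5) has coefficients 1,1,1,1,1,1 for degrees 0…5.
[y^5] = 1·1 + 1·1 + 1·1 = 3.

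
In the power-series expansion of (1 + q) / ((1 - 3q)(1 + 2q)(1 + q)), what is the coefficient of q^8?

Partial fractions give a closed form: a_n = (3/5)·3^n + (2/5)·(-2)^n.
At n = 8: a_8 = 4039.

4039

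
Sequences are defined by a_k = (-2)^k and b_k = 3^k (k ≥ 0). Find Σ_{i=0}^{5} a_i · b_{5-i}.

133

This is [x^5] in the product of the two ordinary generating functions.
Σ = 1·243 − 2·81 + 4·27 − 8·9 + 16·3 − 32·1 = 133.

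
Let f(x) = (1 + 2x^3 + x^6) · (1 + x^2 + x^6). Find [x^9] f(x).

(1 + 2x^3 + x^6) has coefficients 1,0,0,2,0,0,1 for degrees 0…6.
(1 + x^2 + x^6) has coefficients 1,0,1,0,0,0,1,0,0,0 for degrees 0…9.
[x^9] = 1·0 + 2·1 + 1·0 = 2.

2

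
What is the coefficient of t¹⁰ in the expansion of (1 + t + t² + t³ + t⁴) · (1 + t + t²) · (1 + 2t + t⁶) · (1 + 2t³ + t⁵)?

(1 + t + t² + t³ + t⁴) has coefficients 1,1,1,1,1 for degrees 0…4.
(1 + t + t²) has coefficients 1,1,1,0,0,0,0,0,0,0,0 for degrees 0…10.
Multiplying by (1 + 2t + t⁶) gives running coefficients 1,3,3,2,0,0,1,1,1,0,0 for degrees 0…10.
Finally multiplying by (1 + 2t³ + t⁵), the product of all factors after the first has coefficients 1,3,3,4,6,7,8,4,3,2,2 for degrees 0…10.
[t¹⁰] = 1·2 + 1·2 + 1·3 + 1·4 + 1·8 = 19.

19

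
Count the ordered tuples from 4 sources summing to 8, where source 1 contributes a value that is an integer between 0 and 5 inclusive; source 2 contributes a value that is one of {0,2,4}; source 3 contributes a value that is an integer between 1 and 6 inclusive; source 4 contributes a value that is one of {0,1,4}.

The generating function for the choices is (1 + x + x² + x³ + x⁴ + x⁵)·(1 + x² + x⁴)·(x + x² + x³ + x⁴ + x⁵ + x⁶)·(1 + x + x⁴); the count is [x⁸].
(1 + x + x² + x³ + x⁴ + x⁵) has coefficients 1,1,1,1,1,1 for degrees 0…5.
(1 + x² + x⁴) has coefficients 1,0,1,0,1,0,0,0,0 for degrees 0…8.
Multiplying by (x + x² + x³ + x⁴ + x⁵ + x⁶) gives running coefficients 0,1,1,2,2,3,3,2,2 for degrees 0…8.
Finally multiplying by (1 + x + x⁴), the product of all factors after the first has coefficients 0,1,2,3,4,6,7,7,6 for degrees 0…8.
[x⁸] = 1·6 + 1·7 + 1·7 + 1·6 + 1·4 + 1·3 = 33.

33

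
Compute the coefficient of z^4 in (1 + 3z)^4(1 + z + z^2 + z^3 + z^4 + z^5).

256

(1 + 3z)^4 has coefficients 1,12,54,108,81 for degrees 0…4.
(1 + z + z^2 + z^3 + z^4 + z^5) has coefficients 1,1,1,1,1 for degrees 0…4.
[z^4] = 1·1 + 12·1 + 54·1 + 108·1 + 81·1 = 256.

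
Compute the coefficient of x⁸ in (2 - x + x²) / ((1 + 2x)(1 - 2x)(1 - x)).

682

Partial fractions give a closed form: a_n = (11/12)·(-2)^n + (7/4)·2^n + (-2/3)·1^n.
At n = 8: a_8 = 682.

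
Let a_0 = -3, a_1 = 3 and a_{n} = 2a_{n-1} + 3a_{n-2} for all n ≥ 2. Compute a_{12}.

The ordinary generating function has denominator 1 - 2z - 3z^2.
Iterating the recurrence: a_0,…,a_{12} = -3, 3, -3, 3, -3, 3, -3, 3, -3, 3, -3, 3, -3.

-3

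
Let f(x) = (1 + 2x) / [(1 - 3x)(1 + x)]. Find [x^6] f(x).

The denominator gives the recurrence a_n = 2a_(n−1) + 3a_(n−2) for n ≥ 2; the numerator fixes a_0 = 1, a_1 = 4.
Iterating: 1, 4, 11, 34, 101, 304, 911, so a_6 = 911.

911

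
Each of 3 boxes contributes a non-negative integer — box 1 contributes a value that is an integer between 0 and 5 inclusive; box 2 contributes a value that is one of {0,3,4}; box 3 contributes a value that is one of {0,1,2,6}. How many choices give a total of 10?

6

The generating function for the choices is (1 + z + z^2 + z^3 + z^4 + z^5)·(1 + z^3 + z^4)·(1 + z + z^2 + z^6); the count is [z^10].
(1 + z + z^2 + z^3 + z^4 + z^5) has coefficients 1,1,1,1,1,1 for degrees 0…5.
(1 + z^3 + z^4) has coefficients 1,0,0,1,1,0,0,0,0,0,0 for degrees 0…10.
Finally multiplying by (1 + z + z^2 + z^6), the product of all factors after the first has coefficients 1,1,1,1,2,2,2,0,0,1,1 for degrees 0…10.
[z^10] = 1·1 + 1·1 + 1·0 + 1·0 + 1·2 + 1·2 = 6.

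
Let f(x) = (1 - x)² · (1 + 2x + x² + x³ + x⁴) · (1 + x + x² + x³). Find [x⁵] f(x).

-2

(1 - x)² has coefficients 1,-2,1 for degrees 0…2.
(1 + 2x + x² + x³ + x⁴) has coefficients 1,2,1,1,1,0 for degrees 0…5.
Finally multiplying by (1 + x + x² + x³), the product of all factors after the first has coefficients 1,3,4,5,5,3 for degrees 0…5.
[x⁵] = 1·3 − 2·5 + 1·5 = -2.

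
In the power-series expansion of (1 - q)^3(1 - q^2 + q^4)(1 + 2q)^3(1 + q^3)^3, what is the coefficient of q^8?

(1 - q)^3 has coefficients 1,-3,3,-1 for degrees 0…3.
(1 - q^2 + q^4) has coefficients 1,0,-1,0,1,0,0,0,0 for degrees 0…8.
Multiplying by (1 + 2q)^3 gives running coefficients 1,6,11,2,-11,-2,12,8,0 for degrees 0…8.
Finally multiplying by (1 + q^3)^3, the product of all factors after the first has coefficients 1,6,11,5,7,31,21,-7,27 for degrees 0…8.
[q^8] = 1·27 − 3·(-7) + 3·21 − 1·31 = 80.

80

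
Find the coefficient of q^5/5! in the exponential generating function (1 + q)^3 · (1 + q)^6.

The EGF product rule gives c_5 = Σ_{k_1+k_2=5} C(5; k_1,k_2) · ∏ g_i(k_i), where (1+q)^3 gives the falling factorial (3)_k; (1+q)^6 gives the falling factorial (6)_k.
g_1(k) for k = 0…5: 1, 3, 6, 6, 0, 0.
g_2(k) for k = 0…5: 1, 6, 30, 120, 360, 720.
c_5 = Σ_k C(5,k)·g_1(k)·g_2(5−k) = 1·1·720 + 5·3·360 + 10·6·120 + 10·6·30 = 720 + 5400 + 7200 + 1800 = 15120.

15120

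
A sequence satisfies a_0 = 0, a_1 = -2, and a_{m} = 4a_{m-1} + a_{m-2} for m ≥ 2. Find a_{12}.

-14930352

The ordinary generating function has denominator 1 - 4t - t^2.
Iterating the recurrence: a_0,…,a_{12} = 0, -2, -8, -34, -144, -610, -2584, -10946, -46368, -196418, -832040, -3524578, -14930352.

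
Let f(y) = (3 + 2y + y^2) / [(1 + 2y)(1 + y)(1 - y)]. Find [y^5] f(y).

Partial fractions give a closed form: a_n = (3)·(-2)^n + (-1)·(-1)^n + (1)·1^n.
At n = 5: a_5 = -94.

-94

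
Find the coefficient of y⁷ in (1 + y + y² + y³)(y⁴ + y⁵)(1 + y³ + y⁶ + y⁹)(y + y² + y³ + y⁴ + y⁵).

(1 + y + y² + y³) has coefficients 1,1,1,1 for degrees 0…3.
(y⁴ + y⁵) has coefficients 0,0,0,0,1,1,0,0 for degrees 0…7.
Multiplying by (1 + y³ + y⁶ + y⁹) gives running coefficients 0,0,0,0,1,1,0,1 for degrees 0…7.
Finally multiplying by (y + y² + y³ + y⁴ + y⁵), the product of all factors after the first has coefficients 0,0,0,0,0,1,2,2 for degrees 0…7.
[y⁷] = 1·2 + 1·2 + 1·1 + 1·0 = 5.

5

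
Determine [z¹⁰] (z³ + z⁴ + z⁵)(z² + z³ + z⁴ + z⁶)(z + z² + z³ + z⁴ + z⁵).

(z³ + z⁴ + z⁵) has coefficients 0,0,0,1,1,1 for degrees 0…5.
(z² + z³ + z⁴ + z⁶) has coefficients 0,0,1,1,1,0,1,0,0,0,0 for degrees 0…10.
Finally multiplying by (z + z² + z³ + z⁴ + z⁵), the product of all factors after the first has coefficients 0,0,0,1,2,3,3,4,3,2,1 for degrees 0…10.
[z¹⁰] = 1·4 + 1·3 + 1·3 = 10.

10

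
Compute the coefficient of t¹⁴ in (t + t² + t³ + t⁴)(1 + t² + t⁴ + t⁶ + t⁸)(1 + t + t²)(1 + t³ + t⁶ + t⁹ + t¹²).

20

(t + t² + t³ + t⁴) has coefficients 0,1,1,1,1 for degrees 0…4.
(1 + t² + t⁴ + t⁶ + t⁸) has coefficients 1,0,1,0,1,0,1,0,1,0,0,0,0,0,0 for degrees 0…14.
Multiplying by (1 + t + t²) gives running coefficients 1,1,2,1,2,1,2,1,2,1,1,0,0,0,0 for degrees 0…14.
Finally multiplying by (1 + t³ + t⁶ + t⁹ + t¹²), the product of all factors after the first has coefficients 1,1,2,2,3,3,4,4,5,5,5,5,5,5,5 for degrees 0…14.
[t¹⁴] = 1·5 + 1·5 + 1·5 + 1·5 = 20.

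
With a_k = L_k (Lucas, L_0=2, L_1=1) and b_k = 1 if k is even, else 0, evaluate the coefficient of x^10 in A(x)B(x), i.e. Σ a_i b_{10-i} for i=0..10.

This is [x^10] in the product of the two ordinary generating functions.
Σ = 2·1 + 1·0 + 3·1 + 4·0 + 7·1 + 11·0 + 18·1 + 29·0 + 47·1 + 76·0 + 123·1 = 200.

200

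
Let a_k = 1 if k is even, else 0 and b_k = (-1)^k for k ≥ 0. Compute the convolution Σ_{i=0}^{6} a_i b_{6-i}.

4

The convolution is the t^6 coefficient of A(t)B(t).
Σ = 1·1 + 0·(-1) + 1·1 + 0·(-1) + 1·1 + 0·(-1) + 1·1 = 4.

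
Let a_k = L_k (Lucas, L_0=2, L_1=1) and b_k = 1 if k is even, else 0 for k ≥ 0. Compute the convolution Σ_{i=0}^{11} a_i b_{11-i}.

Write out a_i and b_{11-i} for i = 0,…,11 and sum the products.
Σ = 2·0 + 1·1 + 3·0 + 4·1 + 7·0 + 11·1 + 18·0 + 29·1 + 47·0 + 76·1 + 123·0 + 199·1 = 320.

320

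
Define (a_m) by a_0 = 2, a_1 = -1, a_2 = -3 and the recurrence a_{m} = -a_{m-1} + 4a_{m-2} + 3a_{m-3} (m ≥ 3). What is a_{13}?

19648

The ordinary generating function has denominator 1 + q - 4q^2 - 3q^3.
Iterating the recurrence: a_0,…,a_{13} = 2, -1, -3, 5, -20, 31, -96, 160, -451, 803, -2127, 3986, -10085, 19648.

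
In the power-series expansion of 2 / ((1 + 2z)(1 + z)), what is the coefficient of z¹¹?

Partial fractions give a closed form: a_n = (4)·(-2)^n + (-2)·(-1)^n.
At n = 11: a_11 = -8190.

-8190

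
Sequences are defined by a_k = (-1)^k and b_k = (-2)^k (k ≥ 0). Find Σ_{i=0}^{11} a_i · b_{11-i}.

Write out a_i and b_{11-i} for i = 0,…,11 and sum the products.
Σ = 1·(-2048) − 1·1024 + 1·(-512) − 1·256 + 1·(-128) − 1·64 + 1·(-32) − 1·16 + 1·(-8) − 1·4 + 1·(-2) − 1·1 = -4095.

-4095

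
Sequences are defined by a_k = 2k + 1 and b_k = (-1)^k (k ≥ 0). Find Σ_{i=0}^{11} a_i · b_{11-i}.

Write out a_i and b_{11-i} for i = 0,…,11 and sum the products.
Σ = 1·(-1) + 3·1 + 5·(-1) + 7·1 + 9·(-1) + 11·1 + 13·(-1) + 15·1 + 17·(-1) + 19·1 + 21·(-1) + 23·1 = 12.

12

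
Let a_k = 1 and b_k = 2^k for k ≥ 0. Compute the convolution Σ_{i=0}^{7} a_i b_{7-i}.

255

This is [x^7] in the product of the two ordinary generating functions.
Σ = 1·128 + 1·64 + 1·32 + 1·16 + 1·8 + 1·4 + 1·2 + 1·1 = 255.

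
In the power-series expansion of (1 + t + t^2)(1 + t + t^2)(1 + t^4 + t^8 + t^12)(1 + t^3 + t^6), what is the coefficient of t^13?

7

(1 + t + t^2) has coefficients 1,1,1 for degrees 0…2.
(1 + t + t^2) has coefficients 1,1,1,0,0,0,0,0,0,0,0,0,0,0 for degrees 0…13.
Multiplying by (1 + t^4 + t^8 + t^12) gives running coefficients 1,1,1,0,1,1,1,0,1,1,1,0,1,1 for degrees 0…13.
Finally multiplying by (1 + t^3 + t^6), the product of all factors after the first has coefficients 1,1,1,1,2,2,2,2,3,2,2,2,3,2 for degrees 0…13.
[t^13] = 1·2 + 1·3 + 1·2 = 7.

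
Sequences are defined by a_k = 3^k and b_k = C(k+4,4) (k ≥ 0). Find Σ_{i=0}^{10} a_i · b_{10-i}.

447593

The convolution is the t^10 coefficient of A(t)B(t).
Σ = 1·1001 + 3·715 + 9·495 + 27·330 + 81·210 + 243·126 + 729·70 + 2187·35 + 6561·15 + 19683·5 + 59049·1 = 447593.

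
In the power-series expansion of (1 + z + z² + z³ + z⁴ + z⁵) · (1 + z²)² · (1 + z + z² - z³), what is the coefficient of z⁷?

(1 + z + z² + z³ + z⁴ + z⁵) has coefficients 1,1,1,1,1,1 for degrees 0…5.
(1 + z²)² has coefficients 1,0,2,0,1,0,0,0 for degrees 0…7.
Finally multiplying by (1 + z + z² - z³), the product of all factors after the first has coefficients 1,1,3,1,3,-1,1,-1 for degrees 0…7.
[z⁷] = 1·(-1) + 1·1 + 1·(-1) + 1·3 + 1·1 + 1·3 = 6.

6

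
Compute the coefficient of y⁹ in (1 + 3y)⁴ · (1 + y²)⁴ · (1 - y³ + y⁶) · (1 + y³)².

1097

(1 + 3y)⁴ has coefficients 1,12,54,108,81 for degrees 0…4.
(1 + y²)⁴ has coefficients 1,0,4,0,6,0,4,0,1,0 for degrees 0…9.
Multiplying by (1 - y³ + y⁶) gives running coefficients 1,0,4,-1,6,-4,5,-6,5,-4 for degrees 0…9.
Finally multiplying by (1 + y³)², the product of all factors after the first has coefficients 1,0,4,1,6,4,4,6,1,5 for degrees 0…9.
[y⁹] = 1·5 + 12·1 + 54·6 + 108·4 + 81·4 = 1097.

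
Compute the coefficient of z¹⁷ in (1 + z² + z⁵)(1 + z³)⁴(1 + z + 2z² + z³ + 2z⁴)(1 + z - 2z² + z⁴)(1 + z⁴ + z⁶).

(1 + z² + z⁵) has coefficients 1,0,1,0,0,1 for degrees 0…5.
(1 + z³)⁴ has coefficients 1,0,0,4,0,0,6,0,0,4,0,0,1,0,0,0,0,0 for degrees 0…17.
Multiplying by (1 + z + 2z² + z³ + 2z⁴) gives running coefficients 1,1,2,5,6,8,10,14,12,10,16,8,5,9,2,1,2,0 for degrees 0…17.
Multiplying by (1 + z - 2z² + z⁴) gives running coefficients 1,2,1,5,8,5,8,13,12,2,12,18,-7,8,17,-7,4,9 for degrees 0…17.
Finally multiplying by (1 + z⁴ + z⁶), the product of all factors after the first has coefficients 1,2,1,5,9,7,10,20,21,12,28,36,13,23,41,13,9,35 for degrees 0…17.
[z¹⁷] = 1·35 + 1·13 + 1·13 = 61.

61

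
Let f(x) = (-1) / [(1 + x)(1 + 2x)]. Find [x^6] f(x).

-127

The denominator gives the recurrence a_n = −3a_(n−1) − 2a_(n−2) for n ≥ 3; the numerator fixes a_0 = -1, a_1 = 3, a_2 = -7.
Iterating: -1, 3, -7, 15, -31, 63, -127, so a_6 = -127.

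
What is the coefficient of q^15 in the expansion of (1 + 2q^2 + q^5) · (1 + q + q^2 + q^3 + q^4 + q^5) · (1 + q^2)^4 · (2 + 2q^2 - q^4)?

17

(1 + 2q^2 + q^5) has coefficients 1,0,2,0,0,1 for degrees 0…5.
(1 + q + q^2 + q^3 + q^4 + q^5) has coefficients 1,1,1,1,1,1,0,0,0,0,0,0,0,0,0,0 for degrees 0…15.
Multiplying by (1 + q^2)^4 gives running coefficients 1,1,5,5,11,11,14,14,11,11,5,5,1,1,0,0 for degrees 0…15.
Finally multiplying by (2 + 2q^2 - q^4), the product of all factors after the first has coefficients 2,2,12,12,31,31,45,45,39,39,18,18,1,1,-3,-3 for degrees 0…15.
[q^15] = 1·(-3) + 2·1 + 1·18 = 17.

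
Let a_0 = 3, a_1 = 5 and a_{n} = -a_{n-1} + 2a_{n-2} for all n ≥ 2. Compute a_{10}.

-679

The ordinary generating function has denominator 1 + x - 2x^2.
Iterating the recurrence: a_0,…,a_{10} = 3, 5, 1, 9, -7, 25, -39, 89, -167, 345, -679.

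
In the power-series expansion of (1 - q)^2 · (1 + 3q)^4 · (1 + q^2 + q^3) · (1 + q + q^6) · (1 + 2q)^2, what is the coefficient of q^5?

(1 - q)^2 has coefficients 1,-2,1 for degrees 0…2.
(1 + 3q)^4 has coefficients 1,12,54,108,81,0 for degrees 0…5.
Multiplying by (1 + q^2 + q^3) gives running coefficients 1,12,55,121,147,162 for degrees 0…5.
Multiplying by (1 + q + q^6) gives running coefficients 1,13,67,176,268,309 for degrees 0…5.
Finally multiplying by (1 + 2q)^2, the product of all factors after the first has coefficients 1,17,123,496,1240,2085 for degrees 0…5.
[q^5] = 1·2085 − 2·1240 + 1·496 = 101.

101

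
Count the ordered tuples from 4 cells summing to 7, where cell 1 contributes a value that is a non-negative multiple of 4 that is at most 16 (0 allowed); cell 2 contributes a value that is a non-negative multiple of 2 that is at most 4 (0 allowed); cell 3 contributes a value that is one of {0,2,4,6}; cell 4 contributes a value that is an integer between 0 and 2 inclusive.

5

The generating function for the choices is (1 + t⁴ + t⁸ + t¹² + t¹⁶)·(1 + t² + t⁴)·(1 + t² + t⁴ + t⁶)·(1 + t + t²); the count is [t⁷].
(1 + t⁴ + t⁸ + t¹² + t¹⁶) has coefficients 1,0,0,0,1,0,0,0 for degrees 0…7.
(1 + t² + t⁴) has coefficients 1,0,1,0,1,0,0,0 for degrees 0…7.
Multiplying by (1 + t² + t⁴ + t⁶) gives running coefficients 1,0,2,0,3,0,3,0 for degrees 0…7.
Finally multiplying by (1 + t + t²), the product of all factors after the first has coefficients 1,1,3,2,5,3,6,3 for degrees 0…7.
[t⁷] = 1·3 + 1·2 = 5.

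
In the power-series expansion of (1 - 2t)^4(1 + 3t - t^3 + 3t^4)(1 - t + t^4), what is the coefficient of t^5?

(1 - 2t)^4 has coefficients 1,-8,24,-32,16 for degrees 0…4.
(1 + 3t - t^3 + 3t^4) has coefficients 1,3,0,-1,3,0 for degrees 0…5.
Finally multiplying by (1 - t + t^4), the product of all factors after the first has coefficients 1,2,-3,-1,5,0 for degrees 0…5.
[t^5] = 1·0 − 8·5 + 24·(-1) − 32·(-3) + 16·2 = 64.

64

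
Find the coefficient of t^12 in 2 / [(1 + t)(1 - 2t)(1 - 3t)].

Partial fractions give a closed form: a_n = (1/6)·(-1)^n + (-8/3)·2^n + (9/2)·3^n.
At n = 12: a_12 = 2380562.

2380562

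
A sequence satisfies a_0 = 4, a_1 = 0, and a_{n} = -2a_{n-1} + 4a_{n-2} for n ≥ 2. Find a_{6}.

The ordinary generating function has denominator 1 + 2q - 4q^2.
Iterating the recurrence: a_0,…,a_{6} = 4, 0, 16, -32, 128, -384, 1280.

1280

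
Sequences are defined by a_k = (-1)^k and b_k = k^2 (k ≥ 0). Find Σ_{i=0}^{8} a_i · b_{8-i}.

36

The convolution is the t^8 coefficient of A(t)B(t).
Σ = 1·64 − 1·49 + 1·36 − 1·25 + 1·16 − 1·9 + 1·4 − 1·1 + 1·0 = 36.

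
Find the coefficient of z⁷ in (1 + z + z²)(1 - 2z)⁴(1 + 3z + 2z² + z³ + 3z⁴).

(1 + z + z²) has coefficients 1,1,1 for degrees 0…2.
(1 - 2z)⁴ has coefficients 1,-8,24,-32,16,0,0,0 for degrees 0…7.
Finally multiplying by (1 + 3z + 2z² + z³ + 3z⁴), the product of all factors after the first has coefficients 1,-5,2,25,-37,-16,72,-80 for degrees 0…7.
[z⁷] = 1·(-80) + 1·72 + 1·(-16) = -24.

-24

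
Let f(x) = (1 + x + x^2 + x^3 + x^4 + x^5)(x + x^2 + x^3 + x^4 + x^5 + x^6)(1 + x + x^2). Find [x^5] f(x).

12

(1 + x + x^2 + x^3 + x^4 + x^5) has coefficients 1,1,1,1,1,1 for degrees 0…5.
(x + x^2 + x^3 + x^4 + x^5 + x^6) has coefficients 0,1,1,1,1,1 for degrees 0…5.
Finally multiplying by (1 + x + x^2), the product of all factors after the first has coefficients 0,1,2,3,3,3 for degrees 0…5.
[x^5] = 1·3 + 1·3 + 1·3 + 1·2 + 1·1 + 1·0 = 12.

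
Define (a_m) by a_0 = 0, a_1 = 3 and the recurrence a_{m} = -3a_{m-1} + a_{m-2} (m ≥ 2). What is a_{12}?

-1401840

The ordinary generating function has denominator 1 + 3z - z^2.
Iterating the recurrence: a_0,…,a_{12} = 0, 3, -9, 30, -99, 327, -1080, 3567, -11781, 38910, -128511, 424443, -1401840.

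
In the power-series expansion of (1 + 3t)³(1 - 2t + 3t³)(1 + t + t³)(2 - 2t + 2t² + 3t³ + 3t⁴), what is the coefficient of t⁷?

-216

(1 + 3t)³ has coefficients 1,9,27,27 for degrees 0…3.
(1 - 2t + 3t³) has coefficients 1,-2,0,3,0,0,0,0 for degrees 0…7.
Multiplying by (1 + t + t³) gives running coefficients 1,-1,-2,4,1,0,3,0 for degrees 0…7.
Finally multiplying by (2 - 2t + 2t² + 3t³ + 3t⁴), the product of all factors after the first has coefficients 2,-4,0,13,-10,-3,14,9 for degrees 0…7.
[t⁷] = 1·9 + 9·14 + 27·(-3) + 27·(-10) = -216.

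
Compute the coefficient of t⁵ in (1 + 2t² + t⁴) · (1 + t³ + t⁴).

(1 + 2t² + t⁴) has coefficients 1,0,2,0,1 for degrees 0…4.
(1 + t³ + t⁴) has coefficients 1,0,0,1,1,0 for degrees 0…5.
[t⁵] = 1·0 + 2·1 + 1·0 = 2.

2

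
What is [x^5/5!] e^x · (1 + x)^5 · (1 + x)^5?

63591

The EGF product rule gives c_5 = Σ_{k_1+k_2+k_3=5} C(5; k_1,k_2,k_3) · ∏ g_i(k_i), where e^x gives (1)^k; (1+x)^5 gives the falling factorial (5)_k; (1+x)^5 gives the falling factorial (5)_k.
g_1(k) for k = 0…5: 1, 1, 1, 1, 1, 1.
g_2(k) for k = 0…5: 1, 5, 20, 60, 120, 120.
g_3(k) for k = 0…5: 1, 5, 20, 60, 120, 120.
First combine the last two factors: h(k) = Σ_j C(k,j)·g_2(j)·g_3(k−j) for k = 0…5: 1, 10, 90, 720, 5040, 30240.
c_5 = Σ_k C(5,k)·g_1(k)·h(5−k) = 1·1·30240 + 5·1·5040 + 10·1·720 + 10·1·90 + 5·1·10 + 1·1·1 = 30240 + 25200 + 7200 + 900 + 50 + 1 = 63591.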